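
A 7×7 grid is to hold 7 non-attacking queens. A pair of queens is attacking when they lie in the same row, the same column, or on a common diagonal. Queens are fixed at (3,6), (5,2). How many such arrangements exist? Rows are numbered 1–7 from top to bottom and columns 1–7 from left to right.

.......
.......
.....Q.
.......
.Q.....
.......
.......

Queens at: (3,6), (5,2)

2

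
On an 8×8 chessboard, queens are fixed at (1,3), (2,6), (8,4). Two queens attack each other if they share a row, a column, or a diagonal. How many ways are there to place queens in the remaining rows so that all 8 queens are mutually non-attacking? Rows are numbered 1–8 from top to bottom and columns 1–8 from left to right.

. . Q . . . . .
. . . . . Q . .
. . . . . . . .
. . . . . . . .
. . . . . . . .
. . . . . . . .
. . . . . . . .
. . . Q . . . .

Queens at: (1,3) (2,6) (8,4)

Branch on row 3: col 2 → 2; col 8 → 1.
Sum: 2 + 1 = 3.

3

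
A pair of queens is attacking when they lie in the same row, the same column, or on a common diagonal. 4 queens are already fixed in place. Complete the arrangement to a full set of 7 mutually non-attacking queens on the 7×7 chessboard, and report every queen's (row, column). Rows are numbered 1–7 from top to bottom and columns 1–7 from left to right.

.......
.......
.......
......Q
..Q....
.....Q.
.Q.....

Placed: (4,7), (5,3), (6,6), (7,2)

(1,5) (2,1) (3,4) (4,7) (5,3) (6,6) (7,2)

Row 1: attacked by (4,7)→{4,7}; (5,3)→{3,7}; (6,6)→{1,6}; (7,2)→{2}. Safe: 5. Place at column 5.
Row 2: attacked by (1,5)→{4,5,6}; (4,7)→{5,7}; (5,3)→{3,6}; (6,6)→{2,6}; (7,2)→{2,7}. Safe: 1. Place at column 1.
Row 3: attacked by (1,5)→{3,5,7}; (2,1)→{1,2}; (4,7)→{6,7}; (5,3)→{1,3,5}; (6,6)→{3,6}; (7,2)→{2,6}. Safe: 4. Place at column 4.
Columns [5, 1, 4, 7, 3, 6, 2], r−c [-4, 1, -1, -3, 2, 0, 5], r+c [6, 3, 7, 11, 8, 12, 9] are all distinct, so no two queens attack.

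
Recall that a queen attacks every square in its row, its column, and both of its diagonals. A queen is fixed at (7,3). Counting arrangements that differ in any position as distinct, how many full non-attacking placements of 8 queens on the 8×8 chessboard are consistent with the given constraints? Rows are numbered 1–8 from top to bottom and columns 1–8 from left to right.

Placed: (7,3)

Branch on row 1: col 1 → 0; col 2 → 1; col 4 → 6; col 5 → 3; col 6 → 0; col 7 → 3; col 8 → 1.
Sum: 0 + 1 + 6 + 3 + 0 + 3 + 1 = 14.

14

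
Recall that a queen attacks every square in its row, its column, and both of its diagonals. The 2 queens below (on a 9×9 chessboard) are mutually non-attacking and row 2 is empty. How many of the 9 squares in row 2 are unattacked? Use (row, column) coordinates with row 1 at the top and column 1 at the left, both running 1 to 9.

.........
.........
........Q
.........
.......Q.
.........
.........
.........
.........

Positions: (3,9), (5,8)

(3,9) attacks row 2 at column 9 and diagonals 8.
(5,8) attacks row 2 at column 8 and diagonals 5.
Attacked columns: {5, 8, 9}. Safe: {1, 2, 3, 4, 6, 7}.

6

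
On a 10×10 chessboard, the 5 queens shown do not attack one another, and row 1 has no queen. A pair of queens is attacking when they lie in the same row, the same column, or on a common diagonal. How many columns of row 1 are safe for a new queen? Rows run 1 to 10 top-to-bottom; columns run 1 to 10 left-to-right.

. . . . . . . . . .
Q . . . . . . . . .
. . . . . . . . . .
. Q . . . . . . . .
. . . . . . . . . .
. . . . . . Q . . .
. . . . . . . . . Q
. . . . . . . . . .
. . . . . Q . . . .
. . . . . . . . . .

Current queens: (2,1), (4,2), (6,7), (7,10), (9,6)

3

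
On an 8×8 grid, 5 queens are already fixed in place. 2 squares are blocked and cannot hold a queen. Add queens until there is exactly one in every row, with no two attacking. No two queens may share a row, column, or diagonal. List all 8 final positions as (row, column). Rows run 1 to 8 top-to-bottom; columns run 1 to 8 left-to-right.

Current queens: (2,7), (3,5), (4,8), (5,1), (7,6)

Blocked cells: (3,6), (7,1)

Row 1: attacked by (2,7)→{6,7,8}; (3,5)→{3,5,7}; (4,8)→{5,8}; (5,1)→{1,5}; (7,6)→{6}. Safe: 2, 4. Place at column 2.
Row 6: attacked by (1,2)→{2,7}; (2,7)→{3,7}; (3,5)→{2,5,8}; (4,8)→{6,8}; (5,1)→{1,2}; (7,6)→{5,6,7}. Safe: 4. Place at column 4.
Row 8: attacked by (1,2)→{2}; (2,7)→{1,7}; (3,5)→{5}; (4,8)→{4,8}; (5,1)→{1,4}; (6,4)→{2,4,6}; (7,6)→{5,6,7}. Safe: 3. Place at column 3.
Columns [2, 7, 5, 8, 1, 4, 6, 3], r−c [-1, -5, -2, -4, 4, 2, 1, 5], r+c [3, 9, 8, 12, 6, 10, 13, 11] are all distinct, so no two queens attack.

(1,2) (2,7) (3,5) (4,8) (5,1) (6,4) (7,6) (8,3)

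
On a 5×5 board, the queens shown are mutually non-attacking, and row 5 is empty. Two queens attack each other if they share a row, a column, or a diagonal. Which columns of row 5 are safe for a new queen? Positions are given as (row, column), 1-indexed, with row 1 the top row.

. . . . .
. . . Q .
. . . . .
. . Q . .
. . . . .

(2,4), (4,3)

columns 5

(2,4) attacks row 5 at column 4 and diagonals 1.
(4,3) attacks row 5 at column 3 and diagonals 2, 4.
Attacked columns: {1, 2, 3, 4}. Safe: {5}.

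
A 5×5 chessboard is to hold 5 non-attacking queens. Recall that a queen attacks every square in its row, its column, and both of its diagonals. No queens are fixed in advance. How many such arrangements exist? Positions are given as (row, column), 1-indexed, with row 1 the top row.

10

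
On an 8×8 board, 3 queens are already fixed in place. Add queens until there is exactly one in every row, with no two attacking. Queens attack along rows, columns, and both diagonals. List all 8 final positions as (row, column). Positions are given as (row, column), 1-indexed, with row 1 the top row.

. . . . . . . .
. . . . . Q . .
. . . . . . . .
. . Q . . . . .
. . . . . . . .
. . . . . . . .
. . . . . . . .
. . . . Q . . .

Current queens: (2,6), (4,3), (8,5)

Row 1: attacked by (2,6)→{5,6,7}; (4,3)→{3,6}; (8,5)→{5}. Safe: 1, 2, 4, 8. Place at column 2.
Row 3: attacked by (1,2)→{2,4}; (2,6)→{5,6,7}; (4,3)→{2,3,4}; (8,5)→{5}. Safe: 1, 8. Place at column 8.
Row 5: attacked by (1,2)→{2,6}; (2,6)→{3,6}; (3,8)→{6,8}; (4,3)→{2,3,4}; (8,5)→{2,5,8}. Safe: 1, 7. Place at column 1.
Row 6: attacked by (1,2)→{2,7}; (2,6)→{2,6}; (3,8)→{5,8}; (4,3)→{1,3,5}; (5,1)→{1,2}; (8,5)→{3,5,7}. Safe: 4. Place at column 4.
Row 7: attacked by (1,2)→{2,8}; (2,6)→{1,6}; (3,8)→{4,8}; (4,3)→{3,6}; (5,1)→{1,3}; (6,4)→{3,4,5}; (8,5)→{4,5,6}. Safe: 7. Place at column 7.
Columns [2, 6, 8, 3, 1, 4, 7, 5], r−c [-1, -4, -5, 1, 4, 2, 0, 3], r+c [3, 8, 11, 7, 6, 10, 14, 13] are all distinct, so no two queens attack.

(1,2) (2,6) (3,8) (4,3) (5,1) (6,4) (7,7) (8,5)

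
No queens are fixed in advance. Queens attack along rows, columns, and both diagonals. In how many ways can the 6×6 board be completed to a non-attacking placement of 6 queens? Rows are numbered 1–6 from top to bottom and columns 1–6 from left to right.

4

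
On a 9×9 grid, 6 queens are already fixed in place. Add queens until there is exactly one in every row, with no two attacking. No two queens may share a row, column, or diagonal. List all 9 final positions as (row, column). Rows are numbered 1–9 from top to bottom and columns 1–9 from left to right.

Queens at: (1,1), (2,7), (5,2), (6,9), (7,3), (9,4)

(1,1) (2,7) (3,5) (4,8) (5,2) (6,9) (7,3) (8,6) (9,4)

Row 3: attacked by (1,1)→{1,3}; (2,7)→{6,7,8}; (5,2)→{2,4}; (6,9)→{6,9}; (7,3)→{3,7}; (9,4)→{4}. Safe: 5. Place at column 5.
Row 4: attacked by (1,1)→{1,4}; (2,7)→{5,7,9}; (3,5)→{4,5,6}; (5,2)→{1,2,3}; (6,9)→{7,9}; (7,3)→{3,6}; (9,4)→{4,9}. Safe: 8. Place at column 8.
Row 8: attacked by (1,1)→{1,8}; (2,7)→{1,7}; (3,5)→{5}; (4,8)→{4,8}; (5,2)→{2,5}; (6,9)→{7,9}; (7,3)→{2,3,4}; (9,4)→{3,4,5}. Safe: 6. Place at column 6.
Columns [1, 7, 5, 8, 2, 9, 3, 6, 4], r−c [0, -5, -2, -4, 3, -3, 4, 2, 5], r+c [2, 9, 8, 12, 7, 15, 10, 14, 13] are all distinct, so no two queens attack.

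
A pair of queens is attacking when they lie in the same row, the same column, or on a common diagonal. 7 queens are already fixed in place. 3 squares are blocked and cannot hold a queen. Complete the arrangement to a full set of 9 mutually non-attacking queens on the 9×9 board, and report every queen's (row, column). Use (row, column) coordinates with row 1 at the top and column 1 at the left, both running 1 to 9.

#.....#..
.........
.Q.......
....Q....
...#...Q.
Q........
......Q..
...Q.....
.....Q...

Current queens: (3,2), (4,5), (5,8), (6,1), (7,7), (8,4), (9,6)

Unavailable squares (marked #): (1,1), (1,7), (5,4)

(1,3) (2,9) (3,2) (4,5) (5,8) (6,1) (7,7) (8,4) (9,6)

Row 1: attacked by (3,2)→{2,4}; (4,5)→{2,5,8}; (5,8)→{4,8}; (6,1)→{1,6}; (7,7)→{1,7}; (8,4)→{4}; (9,6)→{6}. Blocked: 1,7. Safe: 3, 9. Place at column 3.
Row 2: attacked by (1,3)→{2,3,4}; (3,2)→{1,2,3}; (4,5)→{3,5,7}; (5,8)→{5,8}; (6,1)→{1,5}; (7,7)→{2,7}; (8,4)→{4}; (9,6)→{6}. Safe: 9. Place at column 9.
Columns [3, 9, 2, 5, 8, 1, 7, 4, 6], r−c [-2, -7, 1, -1, -3, 5, 0, 4, 3], r+c [4, 11, 5, 9, 13, 7, 14, 12, 15] are all distinct, so no two queens attack.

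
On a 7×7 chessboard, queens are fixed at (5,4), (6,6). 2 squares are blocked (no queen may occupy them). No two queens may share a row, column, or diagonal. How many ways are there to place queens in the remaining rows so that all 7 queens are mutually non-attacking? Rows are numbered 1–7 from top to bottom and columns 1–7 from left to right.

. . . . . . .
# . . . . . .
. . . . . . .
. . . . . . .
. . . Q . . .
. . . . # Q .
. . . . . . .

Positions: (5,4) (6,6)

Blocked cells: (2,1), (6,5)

1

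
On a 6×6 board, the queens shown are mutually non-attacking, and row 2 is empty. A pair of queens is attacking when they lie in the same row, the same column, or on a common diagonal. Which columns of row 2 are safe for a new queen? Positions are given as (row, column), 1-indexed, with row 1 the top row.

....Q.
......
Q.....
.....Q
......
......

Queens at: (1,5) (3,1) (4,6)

columns 3

(1,5) attacks row 2 at column 5 and diagonals 4, 6.
(3,1) attacks row 2 at column 1 and diagonals 2.
(4,6) attacks row 2 at column 6 and diagonals 4.
Attacked columns: {1, 2, 4, 5, 6}. Safe: {3}.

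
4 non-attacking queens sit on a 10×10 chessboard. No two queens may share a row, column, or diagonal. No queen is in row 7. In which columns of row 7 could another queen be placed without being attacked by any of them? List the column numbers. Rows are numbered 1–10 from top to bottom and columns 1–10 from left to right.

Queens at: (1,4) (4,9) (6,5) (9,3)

(1,4) attacks row 7 at column 4 and diagonals 10.
(4,9) attacks row 7 at column 9 and diagonals 6.
(6,5) attacks row 7 at column 5 and diagonals 4, 6.
(9,3) attacks row 7 at column 3 and diagonals 1, 5.
Attacked columns: {1, 3, 4, 5, 6, 9, 10}. Safe: {2, 7, 8}.

columns 2, 7, 8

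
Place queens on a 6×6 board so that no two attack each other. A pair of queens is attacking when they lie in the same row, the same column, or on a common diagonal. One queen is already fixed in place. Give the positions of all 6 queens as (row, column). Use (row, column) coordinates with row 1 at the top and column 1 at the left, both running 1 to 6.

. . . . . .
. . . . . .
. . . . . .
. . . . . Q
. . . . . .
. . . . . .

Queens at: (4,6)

(1,5) (2,3) (3,1) (4,6) (5,4) (6,2)

Row 1: attacked by (4,6)→{3,6}. Safe: 1, 2, 4, 5. Place at column 5.
Row 2: attacked by (1,5)→{4,5,6}; (4,6)→{4,6}. Safe: 1, 2, 3. Place at column 3.
Row 3: attacked by (1,5)→{3,5}; (2,3)→{2,3,4}; (4,6)→{5,6}. Safe: 1. Place at column 1.
Row 5: attacked by (1,5)→{1,5}; (2,3)→{3,6}; (3,1)→{1,3}; (4,6)→{5,6}. Safe: 2, 4. Place at column 4.
Row 6: attacked by (1,5)→{5}; (2,3)→{3}; (3,1)→{1,4}; (4,6)→{4,6}; (5,4)→{3,4,5}. Safe: 2. Place at column 2.
Columns [5, 3, 1, 6, 4, 2], r−c [-4, -1, 2, -2, 1, 4], r+c [6, 5, 4, 10, 9, 8] are all distinct, so no two queens attack.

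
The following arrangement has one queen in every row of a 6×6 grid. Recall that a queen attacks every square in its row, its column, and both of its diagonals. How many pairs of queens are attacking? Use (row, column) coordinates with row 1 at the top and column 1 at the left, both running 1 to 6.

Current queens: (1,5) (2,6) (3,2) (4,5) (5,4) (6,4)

5

Same column: (1,5)–(4,5) (column 5); (5,4)–(6,4) (column 4).
Same diagonal: (1,5)–(2,6) (|1−2| = |5−6| = 1); (3,2)–(5,4) (|3−5| = |2−4| = 2); (4,5)–(5,4) (|4−5| = |5−4| = 1).
Total attacking pairs: 5.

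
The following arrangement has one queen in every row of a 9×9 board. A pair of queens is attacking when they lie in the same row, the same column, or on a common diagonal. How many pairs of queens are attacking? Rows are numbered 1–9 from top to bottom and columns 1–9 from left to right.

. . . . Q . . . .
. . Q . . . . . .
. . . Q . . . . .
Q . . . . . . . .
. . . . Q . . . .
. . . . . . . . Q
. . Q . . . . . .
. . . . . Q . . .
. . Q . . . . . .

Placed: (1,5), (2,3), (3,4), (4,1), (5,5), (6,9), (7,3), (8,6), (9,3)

7

Same column: (1,5)–(5,5) (column 5); (2,3)–(7,3) (column 3); (2,3)–(9,3) (column 3); (7,3)–(9,3) (column 3).
Same diagonal: (2,3)–(3,4) (|2−3| = |3−4| = 1); (2,3)–(4,1) (|2−4| = |3−1| = 2); (5,5)–(7,3) (|5−7| = |5−3| = 2).
Total attacking pairs: 7.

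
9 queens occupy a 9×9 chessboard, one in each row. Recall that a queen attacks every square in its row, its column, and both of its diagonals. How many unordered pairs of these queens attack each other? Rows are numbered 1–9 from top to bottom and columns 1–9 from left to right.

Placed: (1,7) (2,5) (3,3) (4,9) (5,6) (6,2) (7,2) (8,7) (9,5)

Same column: (1,7)–(8,7) (column 7); (2,5)–(9,5) (column 5); (6,2)–(7,2) (column 2).
Same diagonal: (1,7)–(6,2) (|1−6| = |7−2| = 5); (6,2)–(9,5) (|6−9| = |2−5| = 3).
Total attacking pairs: 5.

5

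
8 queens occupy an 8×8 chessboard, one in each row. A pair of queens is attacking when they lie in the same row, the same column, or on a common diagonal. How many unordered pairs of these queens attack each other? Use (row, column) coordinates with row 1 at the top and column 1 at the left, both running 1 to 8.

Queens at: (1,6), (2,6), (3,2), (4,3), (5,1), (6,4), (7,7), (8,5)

3

Same column: (1,6)–(2,6) (column 6).
Same diagonal: (1,6)–(4,3) (|1−4| = |6−3| = 3); (3,2)–(4,3) (|3−4| = |2−3| = 1).
Total attacking pairs: 3.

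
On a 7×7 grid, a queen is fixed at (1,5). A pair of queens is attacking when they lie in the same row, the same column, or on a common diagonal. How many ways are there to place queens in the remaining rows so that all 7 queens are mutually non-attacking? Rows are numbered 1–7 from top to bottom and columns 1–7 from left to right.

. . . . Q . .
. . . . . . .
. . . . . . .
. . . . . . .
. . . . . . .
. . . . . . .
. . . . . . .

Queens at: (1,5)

6

Branch on row 2: col 1 → 2; col 2 → 1; col 3 → 1; col 7 → 2.
Sum: 2 + 1 + 1 + 2 = 6.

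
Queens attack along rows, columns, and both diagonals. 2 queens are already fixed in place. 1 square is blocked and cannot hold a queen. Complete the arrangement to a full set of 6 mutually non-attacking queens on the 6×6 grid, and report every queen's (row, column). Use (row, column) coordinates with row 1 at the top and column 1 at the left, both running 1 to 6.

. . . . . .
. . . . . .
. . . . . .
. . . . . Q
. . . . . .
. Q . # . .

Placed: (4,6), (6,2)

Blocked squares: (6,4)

(1,5) (2,3) (3,1) (4,6) (5,4) (6,2)

Row 1: attacked by (4,6)→{3,6}; (6,2)→{2}. Safe: 1, 4, 5. Place at column 5.
Row 2: attacked by (1,5)→{4,5,6}; (4,6)→{4,6}; (6,2)→{2,6}. Safe: 1, 3. Place at column 3.
Row 3: attacked by (1,5)→{3,5}; (2,3)→{2,3,4}; (4,6)→{5,6}; (6,2)→{2,5}. Safe: 1. Place at column 1.
Row 5: attacked by (1,5)→{1,5}; (2,3)→{3,6}; (3,1)→{1,3}; (4,6)→{5,6}; (6,2)→{1,2,3}. Safe: 4. Place at column 4.
Columns [5, 3, 1, 6, 4, 2], r−c [-4, -1, 2, -2, 1, 4], r+c [6, 5, 4, 10, 9, 8] are all distinct, so no two queens attack.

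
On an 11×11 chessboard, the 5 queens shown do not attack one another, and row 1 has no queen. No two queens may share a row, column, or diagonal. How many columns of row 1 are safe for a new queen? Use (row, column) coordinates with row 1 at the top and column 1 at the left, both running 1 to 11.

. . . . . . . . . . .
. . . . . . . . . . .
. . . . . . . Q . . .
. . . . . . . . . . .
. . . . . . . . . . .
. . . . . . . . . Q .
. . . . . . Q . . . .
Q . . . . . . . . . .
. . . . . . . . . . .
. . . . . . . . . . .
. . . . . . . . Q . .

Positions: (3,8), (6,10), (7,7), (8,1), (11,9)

(3,8) attacks row 1 at column 8 and diagonals 6, 10.
(6,10) attacks row 1 at column 10 and diagonals 5.
(7,7) attacks row 1 at column 7 and diagonals 1.
(8,1) attacks row 1 at column 1 and diagonals 8.
(11,9) attacks row 1 at column 9.
Attacked columns: {1, 5, 6, 7, 8, 9, 10}. Safe: {2, 3, 4, 11}.

4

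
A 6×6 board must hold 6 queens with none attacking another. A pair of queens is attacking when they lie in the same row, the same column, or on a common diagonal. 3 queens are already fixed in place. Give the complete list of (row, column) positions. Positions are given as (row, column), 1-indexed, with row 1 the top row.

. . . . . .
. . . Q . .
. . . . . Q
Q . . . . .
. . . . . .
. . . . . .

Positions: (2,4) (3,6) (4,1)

Row 1: attacked by (2,4)→{3,4,5}; (3,6)→{4,6}; (4,1)→{1,4}. Safe: 2. Place at column 2.
Row 5: attacked by (1,2)→{2,6}; (2,4)→{1,4}; (3,6)→{4,6}; (4,1)→{1,2}. Safe: 3, 5. Place at column 3.
Row 6: attacked by (1,2)→{2}; (2,4)→{4}; (3,6)→{3,6}; (4,1)→{1,3}; (5,3)→{2,3,4}. Safe: 5. Place at column 5.
Columns [2, 4, 6, 1, 3, 5], r−c [-1, -2, -3, 3, 2, 1], r+c [3, 6, 9, 5, 8, 11] are all distinct, so no two queens attack.

(1,2) (2,4) (3,6) (4,1) (5,3) (6,5)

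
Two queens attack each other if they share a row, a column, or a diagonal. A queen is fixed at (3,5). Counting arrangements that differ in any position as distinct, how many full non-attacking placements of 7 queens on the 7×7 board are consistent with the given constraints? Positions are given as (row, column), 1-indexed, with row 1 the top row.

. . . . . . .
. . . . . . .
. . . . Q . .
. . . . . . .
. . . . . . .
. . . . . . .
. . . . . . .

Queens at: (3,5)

6

Branch on row 1: col 1 → 1; col 2 → 1; col 4 → 2; col 6 → 2.
Sum: 1 + 1 + 2 + 2 = 6.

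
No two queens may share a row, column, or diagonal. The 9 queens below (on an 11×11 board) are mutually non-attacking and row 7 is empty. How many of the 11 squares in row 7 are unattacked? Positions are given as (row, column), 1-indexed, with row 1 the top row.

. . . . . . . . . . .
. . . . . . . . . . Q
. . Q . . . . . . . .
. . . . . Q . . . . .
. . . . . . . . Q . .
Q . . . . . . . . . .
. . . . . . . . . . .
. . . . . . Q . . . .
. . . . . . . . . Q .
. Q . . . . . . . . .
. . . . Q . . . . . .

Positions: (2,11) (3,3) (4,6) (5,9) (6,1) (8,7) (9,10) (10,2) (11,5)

1

(2,11) attacks row 7 at column 11 and diagonals 6.
(3,3) attacks row 7 at column 3 and diagonals 7.
(4,6) attacks row 7 at column 6 and diagonals 3, 9.
(5,9) attacks row 7 at column 9 and diagonals 7, 11.
(6,1) attacks row 7 at column 1 and diagonals 2.
(8,7) attacks row 7 at column 7 and diagonals 6, 8.
(9,10) attacks row 7 at column 10 and diagonals 8.
(10,2) attacks row 7 at column 2 and diagonals 5.
(11,5) attacks row 7 at column 5 and diagonals 1, 9.
Attacked columns: {1, 2, 3, 5, 6, 7, 8, 9, 10, 11}. Safe: {4}.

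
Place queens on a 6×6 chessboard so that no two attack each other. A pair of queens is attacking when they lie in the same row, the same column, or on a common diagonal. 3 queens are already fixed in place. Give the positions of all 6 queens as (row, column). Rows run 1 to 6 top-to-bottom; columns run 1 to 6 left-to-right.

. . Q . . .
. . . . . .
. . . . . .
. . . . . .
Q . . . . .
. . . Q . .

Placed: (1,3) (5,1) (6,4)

(1,3) (2,6) (3,2) (4,5) (5,1) (6,4)

Row 2: attacked by (1,3)→{2,3,4}; (5,1)→{1,4}; (6,4)→{4}. Safe: 5, 6. Place at column 6.
Row 3: attacked by (1,3)→{1,3,5}; (2,6)→{5,6}; (5,1)→{1,3}; (6,4)→{1,4}. Safe: 2. Place at column 2.
Row 4: attacked by (1,3)→{3,6}; (2,6)→{4,6}; (3,2)→{1,2,3}; (5,1)→{1,2}; (6,4)→{2,4,6}. Safe: 5. Place at column 5.
Columns [3, 6, 2, 5, 1, 4], r−c [-2, -4, 1, -1, 4, 2], r+c [4, 8, 5, 9, 6, 10] are all distinct, so no two queens attack.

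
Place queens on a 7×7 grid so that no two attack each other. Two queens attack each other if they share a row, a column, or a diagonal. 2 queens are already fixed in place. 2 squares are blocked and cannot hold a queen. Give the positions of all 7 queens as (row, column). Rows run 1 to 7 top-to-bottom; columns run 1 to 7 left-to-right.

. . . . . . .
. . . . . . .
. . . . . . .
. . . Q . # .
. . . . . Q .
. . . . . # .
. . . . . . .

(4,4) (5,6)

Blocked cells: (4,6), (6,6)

(1,5) (2,7) (3,2) (4,4) (5,6) (6,1) (7,3)

Row 1: attacked by (4,4)→{1,4,7}; (5,6)→{2,6}. Safe: 3, 5. Place at column 5.
Row 2: attacked by (1,5)→{4,5,6}; (4,4)→{2,4,6}; (5,6)→{3,6}. Safe: 1, 7. Place at column 7.
Row 3: attacked by (1,5)→{3,5,7}; (2,7)→{6,7}; (4,4)→{3,4,5}; (5,6)→{4,6}. Safe: 1, 2. Place at column 2.
Row 6: attacked by (1,5)→{5}; (2,7)→{3,7}; (3,2)→{2,5}; (4,4)→{2,4,6}; (5,6)→{5,6,7}. Blocked: 6. Safe: 1. Place at column 1.
Row 7: attacked by (1,5)→{5}; (2,7)→{2,7}; (3,2)→{2,6}; (4,4)→{1,4,7}; (5,6)→{4,6}; (6,1)→{1,2}. Safe: 3. Place at column 3.
Columns [5, 7, 2, 4, 6, 1, 3], r−c [-4, -5, 1, 0, -1, 5, 4], r+c [6, 9, 5, 8, 11, 7, 10] are all distinct, so no two queens attack.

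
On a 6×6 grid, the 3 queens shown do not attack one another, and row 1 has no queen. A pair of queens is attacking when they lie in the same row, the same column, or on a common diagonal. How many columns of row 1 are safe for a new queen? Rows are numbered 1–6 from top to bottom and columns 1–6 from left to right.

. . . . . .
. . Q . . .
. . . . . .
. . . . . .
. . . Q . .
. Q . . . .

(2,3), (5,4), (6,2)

(2,3) attacks row 1 at column 3 and diagonals 2, 4.
(5,4) attacks row 1 at column 4.
(6,2) attacks row 1 at column 2.
Attacked columns: {2, 3, 4}. Safe: {1, 5, 6}.

3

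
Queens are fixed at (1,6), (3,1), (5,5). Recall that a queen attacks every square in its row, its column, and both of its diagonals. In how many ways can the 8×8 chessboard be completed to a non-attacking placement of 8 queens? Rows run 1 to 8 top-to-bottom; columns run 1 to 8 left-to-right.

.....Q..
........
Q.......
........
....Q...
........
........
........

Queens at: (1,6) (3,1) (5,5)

Branch on row 2: col 3 → 2; col 4 → 0.
Sum: 2 + 0 = 2.

2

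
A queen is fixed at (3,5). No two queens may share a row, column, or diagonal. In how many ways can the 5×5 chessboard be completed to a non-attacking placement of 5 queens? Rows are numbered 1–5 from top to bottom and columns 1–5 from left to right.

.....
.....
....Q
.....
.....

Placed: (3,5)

2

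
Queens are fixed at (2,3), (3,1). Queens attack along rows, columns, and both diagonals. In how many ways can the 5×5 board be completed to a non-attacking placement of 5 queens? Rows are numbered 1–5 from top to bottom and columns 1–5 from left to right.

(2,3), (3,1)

1

Branch on row 1: col 5 → 1.
Sum: 1 = 1.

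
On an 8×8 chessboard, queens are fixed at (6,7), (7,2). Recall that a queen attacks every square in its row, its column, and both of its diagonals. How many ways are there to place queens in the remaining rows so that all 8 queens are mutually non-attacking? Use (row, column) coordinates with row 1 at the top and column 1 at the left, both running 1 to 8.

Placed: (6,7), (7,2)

Branch on row 1: col 1 → 1; col 3 → 2; col 4 → 1; col 5 → 1; col 6 → 0.
Sum: 1 + 2 + 1 + 1 + 0 = 5.

5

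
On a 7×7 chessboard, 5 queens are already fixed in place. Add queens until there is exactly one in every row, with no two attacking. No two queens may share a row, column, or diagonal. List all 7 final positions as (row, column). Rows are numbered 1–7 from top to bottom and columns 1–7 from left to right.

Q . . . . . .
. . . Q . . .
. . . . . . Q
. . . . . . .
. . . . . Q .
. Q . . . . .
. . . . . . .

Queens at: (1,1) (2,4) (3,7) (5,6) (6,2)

(1,1) (2,4) (3,7) (4,3) (5,6) (6,2) (7,5)

Row 4: attacked by (1,1)→{1,4}; (2,4)→{2,4,6}; (3,7)→{6,7}; (5,6)→{5,6,7}; (6,2)→{2,4}. Safe: 3. Place at column 3.
Row 7: attacked by (1,1)→{1,7}; (2,4)→{4}; (3,7)→{3,7}; (4,3)→{3,6}; (5,6)→{4,6}; (6,2)→{1,2,3}. Safe: 5. Place at column 5.
Columns [1, 4, 7, 3, 6, 2, 5], r−c [0, -2, -4, 1, -1, 4, 2], r+c [2, 6, 10, 7, 11, 8, 12] are all distinct, so no two queens attack.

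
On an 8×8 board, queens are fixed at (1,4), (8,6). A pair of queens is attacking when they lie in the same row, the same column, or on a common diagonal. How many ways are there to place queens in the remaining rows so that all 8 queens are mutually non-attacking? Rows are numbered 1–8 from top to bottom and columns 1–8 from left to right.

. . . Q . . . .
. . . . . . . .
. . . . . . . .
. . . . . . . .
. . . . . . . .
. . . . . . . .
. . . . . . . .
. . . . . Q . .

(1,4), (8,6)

Branch on row 2: col 1 → 1; col 2 → 1; col 7 → 1; col 8 → 1.
Sum: 1 + 1 + 1 + 1 = 4.

4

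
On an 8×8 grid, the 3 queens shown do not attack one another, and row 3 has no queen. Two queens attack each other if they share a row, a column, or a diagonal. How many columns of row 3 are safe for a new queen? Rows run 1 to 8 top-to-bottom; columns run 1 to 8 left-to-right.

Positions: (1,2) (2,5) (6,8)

(1,2) attacks row 3 at column 2 and diagonals 4.
(2,5) attacks row 3 at column 5 and diagonals 4, 6.
(6,8) attacks row 3 at column 8 and diagonals 5.
Attacked columns: {2, 4, 5, 6, 8}. Safe: {1, 3, 7}.

3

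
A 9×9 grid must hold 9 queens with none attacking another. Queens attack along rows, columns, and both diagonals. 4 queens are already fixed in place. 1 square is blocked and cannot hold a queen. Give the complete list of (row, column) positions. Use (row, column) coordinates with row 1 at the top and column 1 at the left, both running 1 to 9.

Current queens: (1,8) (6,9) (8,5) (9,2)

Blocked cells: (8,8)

Row 2: attacked by (1,8)→{7,8,9}; (6,9)→{5,9}; (8,5)→{5}; (9,2)→{2,9}. Safe: 1, 3, 4, 6. Place at column 1.
Row 3: attacked by (1,8)→{6,8}; (2,1)→{1,2}; (6,9)→{6,9}; (8,5)→{5}; (9,2)→{2,8}. Safe: 3, 4, 7. Place at column 4.
Row 4: attacked by (1,8)→{5,8}; (2,1)→{1,3}; (3,4)→{3,4,5}; (6,9)→{7,9}; (8,5)→{1,5,9}; (9,2)→{2,7}. Safe: 6. Place at column 6.
Row 5: attacked by (1,8)→{4,8}; (2,1)→{1,4}; (3,4)→{2,4,6}; (4,6)→{5,6,7}; (6,9)→{8,9}; (8,5)→{2,5,8}; (9,2)→{2,6}. Safe: 3. Place at column 3.
Row 7: attacked by (1,8)→{2,8}; (2,1)→{1,6}; (3,4)→{4,8}; (4,6)→{3,6,9}; (5,3)→{1,3,5}; (6,9)→{8,9}; (8,5)→{4,5,6}; (9,2)→{2,4}. Safe: 7. Place at column 7.
Columns [8, 1, 4, 6, 3, 9, 7, 5, 2], r−c [-7, 1, -1, -2, 2, -3, 0, 3, 7], r+c [9, 3, 7, 10, 8, 15, 14, 13, 11] are all distinct, so no two queens attack.

(1,8) (2,1) (3,4) (4,6) (5,3) (6,9) (7,7) (8,5) (9,2)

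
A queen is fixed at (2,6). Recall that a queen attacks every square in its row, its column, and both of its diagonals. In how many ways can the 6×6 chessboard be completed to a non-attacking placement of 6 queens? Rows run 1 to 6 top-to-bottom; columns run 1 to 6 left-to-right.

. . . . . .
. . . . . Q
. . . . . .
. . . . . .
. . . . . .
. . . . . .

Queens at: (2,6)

1

Branch on row 1: col 1 → 0; col 2 → 0; col 3 → 1; col 4 → 0.
Sum: 0 + 0 + 1 + 0 = 1.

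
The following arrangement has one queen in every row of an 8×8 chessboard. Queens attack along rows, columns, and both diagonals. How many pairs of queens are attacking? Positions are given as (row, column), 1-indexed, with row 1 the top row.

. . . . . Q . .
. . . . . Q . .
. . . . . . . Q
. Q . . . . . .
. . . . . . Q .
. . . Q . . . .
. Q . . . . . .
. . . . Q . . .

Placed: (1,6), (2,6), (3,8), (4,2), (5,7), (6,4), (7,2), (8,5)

4

Same column: (1,6)–(2,6) (column 6); (4,2)–(7,2) (column 2).
Same diagonal: (1,6)–(3,8) (|1−3| = |6−8| = 2); (4,2)–(6,4) (|4−6| = |2−4| = 2).
Total attacking pairs: 4.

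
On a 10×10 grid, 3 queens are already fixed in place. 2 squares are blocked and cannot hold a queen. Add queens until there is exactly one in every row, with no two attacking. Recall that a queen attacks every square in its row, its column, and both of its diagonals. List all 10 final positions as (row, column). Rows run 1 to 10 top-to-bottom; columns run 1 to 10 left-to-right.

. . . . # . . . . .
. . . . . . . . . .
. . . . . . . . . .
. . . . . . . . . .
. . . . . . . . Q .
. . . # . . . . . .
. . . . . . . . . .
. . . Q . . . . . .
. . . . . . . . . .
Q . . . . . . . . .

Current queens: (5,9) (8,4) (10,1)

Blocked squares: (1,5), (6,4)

(1,8) (2,2) (3,5) (4,3) (5,9) (6,7) (7,10) (8,4) (9,6) (10,1)

Row 1: attacked by (5,9)→{5,9}; (8,4)→{4}; (10,1)→{1,10}. Blocked: 5. Safe: 2, 3, 6, 7, 8. Place at column 8.
Row 2: attacked by (1,8)→{7,8,9}; (5,9)→{6,9}; (8,4)→{4,10}; (10,1)→{1,9}. Safe: 2, 3, 5. Place at column 2.
Row 3: attacked by (1,8)→{6,8,10}; (2,2)→{1,2,3}; (5,9)→{7,9}; (8,4)→{4,9}; (10,1)→{1,8}. Safe: 5. Place at column 5.
Row 4: attacked by (1,8)→{5,8}; (2,2)→{2,4}; (3,5)→{4,5,6}; (5,9)→{8,9,10}; (8,4)→{4,8}; (10,1)→{1,7}. Safe: 3. Place at column 3.
Row 6: attacked by (1,8)→{3,8}; (2,2)→{2,6}; (3,5)→{2,5,8}; (4,3)→{1,3,5}; (5,9)→{8,9,10}; (8,4)→{2,4,6}; (10,1)→{1,5}. Blocked: 4. Safe: 7. Place at column 7.
Row 7: attacked by (1,8)→{2,8}; (2,2)→{2,7}; (3,5)→{1,5,9}; (4,3)→{3,6}; (5,9)→{7,9}; (6,7)→{6,7,8}; (8,4)→{3,4,5}; (10,1)→{1,4}. Safe: 10. Place at column 10.
Row 9: attacked by (1,8)→{8}; (2,2)→{2,9}; (3,5)→{5}; (4,3)→{3,8}; (5,9)→{5,9}; (6,7)→{4,7,10}; (7,10)→{8,10}; (8,4)→{3,4,5}; (10,1)→{1,2}. Safe: 6. Place at column 6.
Columns [8, 2, 5, 3, 9, 7, 10, 4, 6, 1], r−c [-7, 0, -2, 1, -4, -1, -3, 4, 3, 9], r+c [9, 4, 8, 7, 14, 13, 17, 12, 15, 11] are all distinct, so no two queens attack.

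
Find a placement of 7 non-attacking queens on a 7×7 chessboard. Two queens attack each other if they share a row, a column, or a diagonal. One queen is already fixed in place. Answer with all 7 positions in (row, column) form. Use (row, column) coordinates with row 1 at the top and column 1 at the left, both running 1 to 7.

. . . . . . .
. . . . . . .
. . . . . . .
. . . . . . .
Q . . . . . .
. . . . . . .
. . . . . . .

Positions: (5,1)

Row 1: attacked by (5,1)→{1,5}. Safe: 2, 3, 4, 6, 7. Place at column 3.
Row 2: attacked by (1,3)→{2,3,4}; (5,1)→{1,4}. Safe: 5, 6, 7. Place at column 6.
Row 3: attacked by (1,3)→{1,3,5}; (2,6)→{5,6,7}; (5,1)→{1,3}. Safe: 2, 4. Place at column 2.
Row 4: attacked by (1,3)→{3,6}; (2,6)→{4,6}; (3,2)→{1,2,3}; (5,1)→{1,2}. Safe: 5, 7. Place at column 5.
Row 6: attacked by (1,3)→{3}; (2,6)→{2,6}; (3,2)→{2,5}; (4,5)→{3,5,7}; (5,1)→{1,2}. Safe: 4. Place at column 4.
Row 7: attacked by (1,3)→{3}; (2,6)→{1,6}; (3,2)→{2,6}; (4,5)→{2,5}; (5,1)→{1,3}; (6,4)→{3,4,5}. Safe: 7. Place at column 7.
Columns [3, 6, 2, 5, 1, 4, 7], r−c [-2, -4, 1, -1, 4, 2, 0], r+c [4, 8, 5, 9, 6, 10, 14] are all distinct, so no two queens attack.

(1,3) (2,6) (3,2) (4,5) (5,1) (6,4) (7,7)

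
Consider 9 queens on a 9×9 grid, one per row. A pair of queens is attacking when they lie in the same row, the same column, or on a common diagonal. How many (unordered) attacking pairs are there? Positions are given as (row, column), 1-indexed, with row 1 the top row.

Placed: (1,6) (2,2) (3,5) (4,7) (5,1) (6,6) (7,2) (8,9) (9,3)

Same column: (1,6)–(6,6) (column 6); (2,2)–(7,2) (column 2).
Same diagonal: (2,2)–(6,6) (|2−6| = |2−6| = 4); (6,6)–(9,3) (|6−9| = |6−3| = 3).
Total attacking pairs: 4.

4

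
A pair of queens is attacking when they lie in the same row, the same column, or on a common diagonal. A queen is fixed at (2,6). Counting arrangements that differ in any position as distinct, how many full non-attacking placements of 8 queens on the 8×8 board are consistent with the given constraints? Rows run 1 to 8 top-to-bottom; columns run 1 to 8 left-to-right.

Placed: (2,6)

14

Branch on row 1: col 1 → 1; col 2 → 2; col 3 → 8; col 4 → 3; col 8 → 0.
Sum: 1 + 2 + 8 + 3 + 0 = 14.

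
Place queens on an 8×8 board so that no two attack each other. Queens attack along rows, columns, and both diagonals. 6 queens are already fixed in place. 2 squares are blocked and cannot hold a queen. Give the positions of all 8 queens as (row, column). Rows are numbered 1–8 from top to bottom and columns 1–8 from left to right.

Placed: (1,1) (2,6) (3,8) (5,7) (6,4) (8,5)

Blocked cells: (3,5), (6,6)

(1,1) (2,6) (3,8) (4,3) (5,7) (6,4) (7,2) (8,5)

Row 4: attacked by (1,1)→{1,4}; (2,6)→{4,6,8}; (3,8)→{7,8}; (5,7)→{6,7,8}; (6,4)→{2,4,6}; (8,5)→{1,5}. Safe: 3. Place at column 3.
Row 7: attacked by (1,1)→{1,7}; (2,6)→{1,6}; (3,8)→{4,8}; (4,3)→{3,6}; (5,7)→{5,7}; (6,4)→{3,4,5}; (8,5)→{4,5,6}. Safe: 2. Place at column 2.
Columns [1, 6, 8, 3, 7, 4, 2, 5], r−c [0, -4, -5, 1, -2, 2, 5, 3], r+c [2, 8, 11, 7, 12, 10, 9, 13] are all distinct, so no two queens attack.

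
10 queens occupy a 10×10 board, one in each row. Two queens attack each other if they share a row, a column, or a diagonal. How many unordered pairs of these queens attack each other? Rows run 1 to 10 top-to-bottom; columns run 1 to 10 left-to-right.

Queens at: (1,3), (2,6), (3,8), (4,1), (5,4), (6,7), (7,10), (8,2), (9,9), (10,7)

3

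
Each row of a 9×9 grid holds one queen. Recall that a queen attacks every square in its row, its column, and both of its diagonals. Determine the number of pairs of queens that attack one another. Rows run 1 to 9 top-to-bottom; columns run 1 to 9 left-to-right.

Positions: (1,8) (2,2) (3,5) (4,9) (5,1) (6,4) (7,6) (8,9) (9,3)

2

Same column: (4,9)–(8,9) (column 9).
Same diagonal: (4,9)–(7,6) (|4−7| = |9−6| = 3).
Total attacking pairs: 2.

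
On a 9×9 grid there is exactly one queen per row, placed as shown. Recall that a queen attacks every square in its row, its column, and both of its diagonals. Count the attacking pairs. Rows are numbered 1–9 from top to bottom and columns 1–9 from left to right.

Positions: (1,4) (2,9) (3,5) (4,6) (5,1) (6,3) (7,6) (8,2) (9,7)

Same column: (4,6)–(7,6) (column 6).
Same diagonal: (3,5)–(4,6) (|3−4| = |5−6| = 1); (4,6)–(8,2) (|4−8| = |6−2| = 4).
Total attacking pairs: 3.

3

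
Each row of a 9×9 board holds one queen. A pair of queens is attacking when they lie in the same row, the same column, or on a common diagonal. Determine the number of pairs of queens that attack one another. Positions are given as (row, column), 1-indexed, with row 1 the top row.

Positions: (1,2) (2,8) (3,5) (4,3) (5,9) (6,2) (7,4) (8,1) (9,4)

3

Same column: (1,2)–(6,2) (column 2); (7,4)–(9,4) (column 4).
Same diagonal: (3,5)–(6,2) (|3−6| = |5−2| = 3).
Total attacking pairs: 3.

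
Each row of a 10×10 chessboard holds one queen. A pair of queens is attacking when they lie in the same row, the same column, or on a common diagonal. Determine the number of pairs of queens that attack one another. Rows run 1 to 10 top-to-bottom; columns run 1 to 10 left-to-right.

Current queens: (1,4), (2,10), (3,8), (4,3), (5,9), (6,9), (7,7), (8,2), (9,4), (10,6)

Same column: (1,4)–(9,4) (column 4); (5,9)–(6,9) (column 9).
Same diagonal: (1,4)–(6,9) (|1−6| = |4−9| = 5); (5,9)–(7,7) (|5−7| = |9−7| = 2).
Total attacking pairs: 4.

4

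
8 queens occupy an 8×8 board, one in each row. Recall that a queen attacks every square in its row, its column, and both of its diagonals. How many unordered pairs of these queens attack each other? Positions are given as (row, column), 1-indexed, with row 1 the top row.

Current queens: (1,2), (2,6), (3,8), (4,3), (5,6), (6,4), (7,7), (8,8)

Same column: (2,6)–(5,6) (column 6); (3,8)–(8,8) (column 8).
Same diagonal: (1,2)–(5,6) (|1−5| = |2−6| = 4); (3,8)–(5,6) (|3−5| = |8−6| = 2); (7,7)–(8,8) (|7−8| = |7−8| = 1).
Total attacking pairs: 5.

5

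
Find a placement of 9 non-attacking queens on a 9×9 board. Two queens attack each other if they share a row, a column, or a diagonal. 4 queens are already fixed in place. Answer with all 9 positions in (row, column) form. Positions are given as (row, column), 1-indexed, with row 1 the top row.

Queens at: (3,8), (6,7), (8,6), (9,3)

Row 1: attacked by (3,8)→{6,8}; (6,7)→{2,7}; (8,6)→{6}; (9,3)→{3}. Safe: 1, 4, 5, 9. Place at column 9.
Row 2: attacked by (1,9)→{8,9}; (3,8)→{7,8,9}; (6,7)→{3,7}; (8,6)→{6}; (9,3)→{3}. Safe: 1, 2, 4, 5. Place at column 5.
Row 4: attacked by (1,9)→{6,9}; (2,5)→{3,5,7}; (3,8)→{7,8,9}; (6,7)→{5,7,9}; (8,6)→{2,6}; (9,3)→{3,8}. Safe: 1, 4. Place at column 4.
Row 5: attacked by (1,9)→{5,9}; (2,5)→{2,5,8}; (3,8)→{6,8}; (4,4)→{3,4,5}; (6,7)→{6,7,8}; (8,6)→{3,6,9}; (9,3)→{3,7}. Safe: 1. Place at column 1.
Row 7: attacked by (1,9)→{3,9}; (2,5)→{5}; (3,8)→{4,8}; (4,4)→{1,4,7}; (5,1)→{1,3}; (6,7)→{6,7,8}; (8,6)→{5,6,7}; (9,3)→{1,3,5}. Safe: 2. Place at column 2.
Columns [9, 5, 8, 4, 1, 7, 2, 6, 3], r−c [-8, -3, -5, 0, 4, -1, 5, 2, 6], r+c [10, 7, 11, 8, 6, 13, 9, 14, 12] are all distinct, so no two queens attack.

(1,9) (2,5) (3,8) (4,4) (5,1) (6,7) (7,2) (8,6) (9,3)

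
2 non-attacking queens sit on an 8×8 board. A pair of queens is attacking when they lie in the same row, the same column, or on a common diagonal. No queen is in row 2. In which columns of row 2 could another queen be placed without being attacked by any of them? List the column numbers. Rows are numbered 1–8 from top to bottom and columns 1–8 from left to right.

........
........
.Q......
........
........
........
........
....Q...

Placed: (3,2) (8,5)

columns 4, 6, 7, 8

(3,2) attacks row 2 at column 2 and diagonals 1, 3.
(8,5) attacks row 2 at column 5.
Attacked columns: {1, 2, 3, 5}. Safe: {4, 6, 7, 8}.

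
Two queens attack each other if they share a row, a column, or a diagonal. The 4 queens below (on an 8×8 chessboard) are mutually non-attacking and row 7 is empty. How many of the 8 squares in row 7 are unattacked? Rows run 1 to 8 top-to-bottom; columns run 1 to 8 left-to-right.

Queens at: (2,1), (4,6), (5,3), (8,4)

3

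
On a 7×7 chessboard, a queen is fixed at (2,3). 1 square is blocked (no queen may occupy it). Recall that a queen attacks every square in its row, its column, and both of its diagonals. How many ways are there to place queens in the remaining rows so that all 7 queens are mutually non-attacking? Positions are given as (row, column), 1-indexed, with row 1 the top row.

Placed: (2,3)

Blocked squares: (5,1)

Branch on row 1: col 1 → 1; col 5 → 1; col 6 → 1; col 7 → 1.
Sum: 1 + 1 + 1 + 1 = 4.

4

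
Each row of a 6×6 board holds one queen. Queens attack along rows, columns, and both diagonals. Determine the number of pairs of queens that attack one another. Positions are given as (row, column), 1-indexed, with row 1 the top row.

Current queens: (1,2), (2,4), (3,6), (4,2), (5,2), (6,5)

Same column: (1,2)–(4,2) (column 2); (1,2)–(5,2) (column 2); (4,2)–(5,2) (column 2).
Same diagonal: (2,4)–(4,2) (|2−4| = |4−2| = 2).
Total attacking pairs: 4.

4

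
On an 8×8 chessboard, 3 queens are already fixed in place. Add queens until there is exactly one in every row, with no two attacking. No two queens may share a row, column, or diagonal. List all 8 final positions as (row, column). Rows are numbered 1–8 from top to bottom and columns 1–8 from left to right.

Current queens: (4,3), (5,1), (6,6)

(1,4) (2,7) (3,5) (4,3) (5,1) (6,6) (7,8) (8,2)

Row 1: attacked by (4,3)→{3,6}; (5,1)→{1,5}; (6,6)→{1,6}. Safe: 2, 4, 7, 8. Place at column 4.
Row 2: attacked by (1,4)→{3,4,5}; (4,3)→{1,3,5}; (5,1)→{1,4}; (6,6)→{2,6}. Safe: 7, 8. Place at column 7.
Row 3: attacked by (1,4)→{2,4,6}; (2,7)→{6,7,8}; (4,3)→{2,3,4}; (5,1)→{1,3}; (6,6)→{3,6}. Safe: 5. Place at column 5.
Row 7: attacked by (1,4)→{4}; (2,7)→{2,7}; (3,5)→{1,5}; (4,3)→{3,6}; (5,1)→{1,3}; (6,6)→{5,6,7}. Safe: 8. Place at column 8.
Row 8: attacked by (1,4)→{4}; (2,7)→{1,7}; (3,5)→{5}; (4,3)→{3,7}; (5,1)→{1,4}; (6,6)→{4,6,8}; (7,8)→{7,8}. Safe: 2. Place at column 2.
Columns [4, 7, 5, 3, 1, 6, 8, 2], r−c [-3, -5, -2, 1, 4, 0, -1, 6], r+c [5, 9, 8, 7, 6, 12, 15, 10] are all distinct, so no two queens attack.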